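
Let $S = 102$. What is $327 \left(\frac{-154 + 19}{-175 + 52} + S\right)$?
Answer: $\frac{1382229}{41} \approx 33713.0$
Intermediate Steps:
$327 \left(\frac{-154 + 19}{-175 + 52} + S\right) = 327 \left(\frac{-154 + 19}{-175 + 52} + 102\right) = 327 \left(- \frac{135}{-123} + 102\right) = 327 \left(\left(-135\right) \left(- \frac{1}{123}\right) + 102\right) = 327 \left(\frac{45}{41} + 102\right) = 327 \cdot \frac{4227}{41} = \frac{1382229}{41}$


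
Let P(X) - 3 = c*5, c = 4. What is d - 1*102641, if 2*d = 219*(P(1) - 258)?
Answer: -256747/2 ≈ -1.2837e+5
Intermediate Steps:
P(X) = 23 (P(X) = 3 + 4*5 = 3 + 20 = 23)
d = -51465/2 (d = (219*(23 - 258))/2 = (219*(-235))/2 = (1/2)*(-51465) = -51465/2 ≈ -25733.)
d - 1*102641 = -51465/2 - 1*102641 = -51465/2 - 102641 = -256747/2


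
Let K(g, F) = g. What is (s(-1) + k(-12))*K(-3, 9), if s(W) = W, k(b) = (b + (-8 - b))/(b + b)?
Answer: 2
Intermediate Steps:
k(b) = -4/b (k(b) = -8*1/(2*b) = -4/b)
(s(-1) + k(-12))*K(-3, 9) = (-1 - 4/(-12))*(-3) = (-1 - 4*(-1/12))*(-3) = (-1 + ⅓)*(-3) = -⅔*(-3) = 2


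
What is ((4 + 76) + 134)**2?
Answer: 45796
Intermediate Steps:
((4 + 76) + 134)**2 = (80 + 134)**2 = 214**2 = 45796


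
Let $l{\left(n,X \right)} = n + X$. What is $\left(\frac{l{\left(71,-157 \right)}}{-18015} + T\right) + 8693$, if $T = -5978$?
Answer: $\frac{48910811}{18015} \approx 2715.0$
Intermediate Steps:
$l{\left(n,X \right)} = X + n$
$\left(\frac{l{\left(71,-157 \right)}}{-18015} + T\right) + 8693 = \left(\frac{-157 + 71}{-18015} - 5978\right) + 8693 = \left(\left(-86\right) \left(- \frac{1}{18015}\right) - 5978\right) + 8693 = \left(\frac{86}{18015} - 5978\right) + 8693 = - \frac{107693584}{18015} + 8693 = \frac{48910811}{18015}$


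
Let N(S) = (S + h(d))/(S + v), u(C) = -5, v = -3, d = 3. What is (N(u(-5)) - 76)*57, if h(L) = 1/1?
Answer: -8607/2 ≈ -4303.5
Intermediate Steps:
h(L) = 1
N(S) = (1 + S)/(-3 + S) (N(S) = (S + 1)/(S - 3) = (1 + S)/(-3 + S))
(N(u(-5)) - 76)*57 = ((1 - 5)/(-3 - 5) - 76)*57 = (-4/(-8) - 76)*57 = (-⅛*(-4) - 76)*57 = (½ - 76)*57 = -151/2*57 = -8607/2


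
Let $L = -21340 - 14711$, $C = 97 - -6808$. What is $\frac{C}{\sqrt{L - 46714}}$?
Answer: $- \frac{1381 i \sqrt{82765}}{16553} \approx - 24.002 i$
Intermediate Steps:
$C = 6905$ ($C = 97 + 6808 = 6905$)
$L = -36051$
$\frac{C}{\sqrt{L - 46714}} = \frac{6905}{\sqrt{-36051 - 46714}} = \frac{6905}{\sqrt{-82765}} = \frac{6905}{i \sqrt{82765}} = 6905 \left(- \frac{i \sqrt{82765}}{82765}\right) = - \frac{1381 i \sqrt{82765}}{16553}$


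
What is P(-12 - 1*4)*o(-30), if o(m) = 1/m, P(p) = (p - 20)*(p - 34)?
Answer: -60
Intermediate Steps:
P(p) = (-34 + p)*(-20 + p) (P(p) = (-20 + p)*(-34 + p) = (-34 + p)*(-20 + p))
P(-12 - 1*4)*o(-30) = (680 + (-12 - 1*4)² - 54*(-12 - 1*4))/(-30) = (680 + (-12 - 4)² - 54*(-12 - 4))*(-1/30) = (680 + (-16)² - 54*(-16))*(-1/30) = (680 + 256 + 864)*(-1/30) = 1800*(-1/30) = -60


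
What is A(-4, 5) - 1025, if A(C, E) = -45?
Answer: -1070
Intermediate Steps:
A(-4, 5) - 1025 = -45 - 1025 = -1070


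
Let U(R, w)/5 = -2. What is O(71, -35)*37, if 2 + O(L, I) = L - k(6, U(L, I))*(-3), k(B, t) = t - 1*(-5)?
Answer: 1998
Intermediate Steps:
U(R, w) = -10 (U(R, w) = 5*(-2) = -10)
k(B, t) = 5 + t (k(B, t) = t + 5 = 5 + t)
O(L, I) = -17 + L (O(L, I) = -2 + (L - (5 - 10)*(-3)) = -2 + (L - (-5*(-3))) = -2 + (L - 15) = -2 + (-15 + L) = -17 + L)
O(71, -35)*37 = (-17 + 71)*37 = 54*37 = 1998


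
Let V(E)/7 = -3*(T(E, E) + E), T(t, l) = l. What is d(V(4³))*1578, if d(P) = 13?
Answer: 20514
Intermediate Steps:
V(E) = -42*E (V(E) = 7*(-3*(E + E)) = 7*(-6*E) = -42*E)
d(V(4³))*1578 = 13*1578 = 20514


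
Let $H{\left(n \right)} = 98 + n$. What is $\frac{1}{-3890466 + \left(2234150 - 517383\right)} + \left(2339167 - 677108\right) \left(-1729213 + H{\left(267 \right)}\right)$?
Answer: $- \frac{6246009692180780369}{2173699} \approx -2.8734 \cdot 10^{12}$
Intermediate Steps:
$\frac{1}{-3890466 + \left(2234150 - 517383\right)} + \left(2339167 - 677108\right) \left(-1729213 + H{\left(267 \right)}\right) = \frac{1}{-3890466 + \left(2234150 - 517383\right)} + \left(2339167 - 677108\right) \left(-1729213 + \left(98 + 267\right)\right) = \frac{1}{-3890466 + \left(2234150 - 517383\right)} + 1662059 \left(-1729213 + 365\right) = \frac{1}{-3890466 + 1716767} + 1662059 \left(-1728848\right) = \frac{1}{-2173699} - 2873447378032 = - \frac{1}{2173699} - 2873447378032 = - \frac{6246009692180780369}{2173699}$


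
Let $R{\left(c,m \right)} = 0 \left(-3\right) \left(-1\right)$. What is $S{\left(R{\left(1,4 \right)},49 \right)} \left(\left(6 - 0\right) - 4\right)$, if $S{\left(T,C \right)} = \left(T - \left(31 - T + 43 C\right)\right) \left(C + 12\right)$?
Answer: $-260836$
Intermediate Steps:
$R{\left(c,m \right)} = 0$ ($R{\left(c,m \right)} = 0 \left(-1\right) = 0$)
$S{\left(T,C \right)} = \left(12 + C\right) \left(-31 - 43 C + 2 T\right)$ ($S{\left(T,C \right)} = \left(T - \left(31 - T + 43 C\right)\right) \left(12 + C\right) = \left(-31 - 43 C + 2 T\right) \left(12 + C\right) = \left(12 + C\right) \left(-31 - 43 C + 2 T\right)$)
$S{\left(R{\left(1,4 \right)},49 \right)} \left(\left(6 - 0\right) - 4\right) = \left(-372 - 26803 - 43 \cdot 49^{2} + 24 \cdot 0 + 2 \cdot 49 \cdot 0\right) \left(\left(6 - 0\right) - 4\right) = \left(-372 - 26803 - 103243 + 0 + 0\right) \left(\left(6 + 0\right) - 4\right) = \left(-372 - 26803 - 103243 + 0 + 0\right) \left(6 - 4\right) = \left(-130418\right) 2 = -260836$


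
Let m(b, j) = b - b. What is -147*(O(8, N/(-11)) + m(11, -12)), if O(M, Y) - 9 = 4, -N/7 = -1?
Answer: -1911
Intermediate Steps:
N = 7 (N = -7*(-1) = 7)
m(b, j) = 0
O(M, Y) = 13 (O(M, Y) = 9 + 4 = 13)
-147*(O(8, N/(-11)) + m(11, -12)) = -147*(13 + 0) = -147*13 = -1911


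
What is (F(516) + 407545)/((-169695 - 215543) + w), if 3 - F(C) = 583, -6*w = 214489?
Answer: -2441790/2525917 ≈ -0.96669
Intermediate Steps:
w = -214489/6 (w = -1/6*214489 = -214489/6 ≈ -35748.)
F(C) = -580 (F(C) = 3 - 1*583 = 3 - 583 = -580)
(F(516) + 407545)/((-169695 - 215543) + w) = (-580 + 407545)/((-169695 - 215543) - 214489/6) = 406965/(-385238 - 214489/6) = 406965/(-2525917/6) = 406965*(-6/2525917) = -2441790/2525917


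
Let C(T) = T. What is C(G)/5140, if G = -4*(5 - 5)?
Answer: 0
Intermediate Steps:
G = 0 (G = -4*0 = 0)
C(G)/5140 = 0/5140 = 0*(1/5140) = 0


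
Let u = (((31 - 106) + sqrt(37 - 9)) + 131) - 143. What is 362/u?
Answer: -31494/7541 - 724*sqrt(7)/7541 ≈ -4.4304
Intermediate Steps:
u = -87 + 2*sqrt(7) (u = ((-75 + sqrt(28)) + 131) - 143 = ((-75 + 2*sqrt(7)) + 131) - 143 = (56 + 2*sqrt(7)) - 143 = -87 + 2*sqrt(7) ≈ -81.708)
362/u = 362/(-87 + 2*sqrt(7))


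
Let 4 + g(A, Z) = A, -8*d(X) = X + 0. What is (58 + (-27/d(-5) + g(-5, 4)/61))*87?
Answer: 388803/305 ≈ 1274.8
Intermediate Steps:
d(X) = -X/8 (d(X) = -(X + 0)/8 = -X/8)
g(A, Z) = -4 + A
(58 + (-27/d(-5) + g(-5, 4)/61))*87 = (58 + (-27/((-1/8*(-5))) + (-4 - 5)/61))*87 = (58 + (-27/5/8 - 9*1/61))*87 = (58 + (-27*8/5 - 9/61))*87 = (58 + (-216/5 - 9/61))*87 = (58 - 13221/305)*87 = (4469/305)*87 = 388803/305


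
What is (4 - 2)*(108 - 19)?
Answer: 178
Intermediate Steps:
(4 - 2)*(108 - 19) = 2*89 = 178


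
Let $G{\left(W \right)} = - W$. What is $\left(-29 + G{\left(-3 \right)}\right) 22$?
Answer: $-572$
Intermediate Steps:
$\left(-29 + G{\left(-3 \right)}\right) 22 = \left(-29 - -3\right) 22 = \left(-29 + 3\right) 22 = \left(-26\right) 22 = -572$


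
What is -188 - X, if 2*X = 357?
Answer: -733/2 ≈ -366.50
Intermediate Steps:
X = 357/2 (X = (½)*357 = 357/2 ≈ 178.50)
-188 - X = -188 - 1*357/2 = -188 - 357/2 = -733/2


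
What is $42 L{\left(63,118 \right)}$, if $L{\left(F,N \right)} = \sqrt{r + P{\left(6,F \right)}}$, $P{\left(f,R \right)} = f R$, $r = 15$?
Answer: $42 \sqrt{393} \approx 832.62$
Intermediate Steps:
$P{\left(f,R \right)} = R f$
$L{\left(F,N \right)} = \sqrt{15 + 6 F}$ ($L{\left(F,N \right)} = \sqrt{15 + F 6} = \sqrt{15 + 6 F}$)
$42 L{\left(63,118 \right)} = 42 \sqrt{15 + 6 \cdot 63} = 42 \sqrt{15 + 378} = 42 \sqrt{393}$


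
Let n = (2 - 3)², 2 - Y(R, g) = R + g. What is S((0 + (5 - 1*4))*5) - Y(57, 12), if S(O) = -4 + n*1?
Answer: 64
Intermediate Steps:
Y(R, g) = 2 - R - g (Y(R, g) = 2 - (R + g) = 2 + (-R - g) = 2 - R - g)
n = 1 (n = (-1)² = 1)
S(O) = -3 (S(O) = -4 + 1*1 = -4 + 1 = -3)
S((0 + (5 - 1*4))*5) - Y(57, 12) = -3 - (2 - 1*57 - 1*12) = -3 - (2 - 57 - 12) = -3 - 1*(-67) = -3 + 67 = 64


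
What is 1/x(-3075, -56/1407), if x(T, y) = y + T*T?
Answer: 201/1900580617 ≈ 1.0576e-7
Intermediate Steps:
x(T, y) = y + T²
1/x(-3075, -56/1407) = 1/(-56/1407 + (-3075)²) = 1/(-56*1/1407 + 9455625) = 1/(-8/201 + 9455625) = 1/(1900580617/201) = 201/1900580617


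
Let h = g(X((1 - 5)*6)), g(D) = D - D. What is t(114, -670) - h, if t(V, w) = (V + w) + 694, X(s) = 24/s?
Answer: 138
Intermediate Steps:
g(D) = 0
t(V, w) = 694 + V + w
h = 0
t(114, -670) - h = (694 + 114 - 670) - 1*0 = 138 + 0 = 138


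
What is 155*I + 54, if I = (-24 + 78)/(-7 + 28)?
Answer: 3168/7 ≈ 452.57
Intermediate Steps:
I = 18/7 (I = 54/21 = 54*(1/21) = 18/7 ≈ 2.5714)
155*I + 54 = 155*(18/7) + 54 = 2790/7 + 54 = 3168/7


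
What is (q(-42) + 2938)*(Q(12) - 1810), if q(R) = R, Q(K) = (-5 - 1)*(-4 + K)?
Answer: -5380768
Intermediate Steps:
Q(K) = 24 - 6*K (Q(K) = -6*(-4 + K) = 24 - 6*K)
(q(-42) + 2938)*(Q(12) - 1810) = (-42 + 2938)*((24 - 6*12) - 1810) = 2896*((24 - 72) - 1810) = 2896*(-48 - 1810) = 2896*(-1858) = -5380768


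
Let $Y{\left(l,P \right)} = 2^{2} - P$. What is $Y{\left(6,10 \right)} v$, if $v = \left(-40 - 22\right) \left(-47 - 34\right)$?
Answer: $-30132$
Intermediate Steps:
$Y{\left(l,P \right)} = 4 - P$
$v = 5022$ ($v = \left(-62\right) \left(-81\right) = 5022$)
$Y{\left(6,10 \right)} v = \left(4 - 10\right) 5022 = \left(-6\right) 5022 = -30132$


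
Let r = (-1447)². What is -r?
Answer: -2093809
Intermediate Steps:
r = 2093809
-r = -1*2093809 = -2093809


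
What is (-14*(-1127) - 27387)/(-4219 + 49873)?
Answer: -11609/45654 ≈ -0.25428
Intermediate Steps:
(-14*(-1127) - 27387)/(-4219 + 49873) = (15778 - 27387)/45654 = -11609*1/45654 = -11609/45654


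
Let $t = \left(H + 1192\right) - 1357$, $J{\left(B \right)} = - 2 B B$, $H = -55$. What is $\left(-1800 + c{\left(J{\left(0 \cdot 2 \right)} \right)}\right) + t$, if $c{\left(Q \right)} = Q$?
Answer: $-2020$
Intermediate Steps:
$J{\left(B \right)} = - 2 B^{2}$
$t = -220$ ($t = \left(-55 + 1192\right) - 1357 = 1137 - 1357 = -220$)
$\left(-1800 + c{\left(J{\left(0 \cdot 2 \right)} \right)}\right) + t = \left(-1800 - 2 \left(0 \cdot 2\right)^{2}\right) - 220 = \left(-1800 - 2 \cdot 0^{2}\right) - 220 = \left(-1800 - 0\right) - 220 = \left(-1800 + 0\right) - 220 = -1800 - 220 = -2020$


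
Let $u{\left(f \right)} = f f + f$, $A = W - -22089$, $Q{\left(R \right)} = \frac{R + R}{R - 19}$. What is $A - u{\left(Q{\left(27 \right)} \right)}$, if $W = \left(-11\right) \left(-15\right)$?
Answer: $\frac{355227}{16} \approx 22202.0$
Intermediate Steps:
$W = 165$
$Q{\left(R \right)} = \frac{2 R}{-19 + R}$
$A = 22254$ ($A = 165 - -22089 = 165 + 22089 = 22254$)
$u{\left(f \right)} = f + f^{2}$ ($u{\left(f \right)} = f^{2} + f = f + f^{2}$)
$A - u{\left(Q{\left(27 \right)} \right)} = 22254 - 2 \cdot 27 \frac{1}{-19 + 27} \left(1 + 2 \cdot 27 \frac{1}{-19 + 27}\right) = 22254 - 2 \cdot 27 \cdot \frac{1}{8} \left(1 + 2 \cdot 27 \cdot \frac{1}{8}\right) = 22254 - \frac{27 \left(1 + \frac{27}{4}\right)}{4} = 22254 - \frac{27}{4} \cdot \frac{31}{4} = 22254 - \frac{837}{16} = \frac{355227}{16}$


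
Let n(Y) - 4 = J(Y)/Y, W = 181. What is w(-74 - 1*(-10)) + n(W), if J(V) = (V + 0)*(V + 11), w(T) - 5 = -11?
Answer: 190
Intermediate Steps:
w(T) = -6 (w(T) = 5 - 11 = -6)
J(V) = V*(11 + V)
n(Y) = 15 + Y (n(Y) = 4 + (Y*(11 + Y))/Y = 4 + (11 + Y) = 15 + Y)
w(-74 - 1*(-10)) + n(W) = -6 + (15 + 181) = -6 + 196 = 190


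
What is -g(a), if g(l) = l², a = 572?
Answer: -327184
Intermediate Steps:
-g(a) = -1*572² = -1*327184 = -327184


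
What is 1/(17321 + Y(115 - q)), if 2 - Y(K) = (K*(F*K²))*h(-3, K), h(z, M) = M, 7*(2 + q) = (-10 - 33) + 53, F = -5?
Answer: 2401/2141768489328 ≈ 1.1210e-9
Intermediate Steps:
q = -4/7 (q = -2 + ((-10 - 33) + 53)/7 = -2 + (-43 + 53)/7 = -2 + (⅐)*10 = -2 + 10/7 = -4/7 ≈ -0.57143)
Y(K) = 2 + 5*K⁴ (Y(K) = 2 - K*(-5*K²)*K = 2 - (-5*K³)*K = 2 - (-5)*K⁴ = 2 + 5*K⁴)
1/(17321 + Y(115 - q)) = 1/(17321 + (2 + 5*(115 - 1*(-4/7))⁴)) = 1/(17321 + (2 + 5*(115 + 4/7)⁴)) = 1/(17321 + (2 + 5*(809/7)⁴)) = 1/(17321 + (2 + 5*(428345379361/2401))) = 1/(17321 + (2 + 2141726896805/2401)) = 1/(17321 + 2141726901607/2401) = 1/(2141768489328/2401) = 2401/2141768489328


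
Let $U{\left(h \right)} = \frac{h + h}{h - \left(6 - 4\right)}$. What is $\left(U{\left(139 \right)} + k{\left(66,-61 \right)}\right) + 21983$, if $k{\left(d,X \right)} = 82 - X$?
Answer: $\frac{3031540}{137} \approx 22128.0$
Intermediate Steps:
$U{\left(h \right)} = \frac{2 h}{-2 + h}$ ($U{\left(h \right)} = \frac{2 h}{h - 2} = \frac{2 h}{-2 + h}$)
$\left(U{\left(139 \right)} + k{\left(66,-61 \right)}\right) + 21983 = \left(2 \cdot 139 \frac{1}{-2 + 139} + \left(82 - -61\right)\right) + 21983 = \left(2 \cdot 139 \cdot \frac{1}{137} + \left(82 + 61\right)\right) + 21983 = \left(2 \cdot 139 \cdot \frac{1}{137} + 143\right) + 21983 = \left(\frac{278}{137} + 143\right) + 21983 = \frac{19869}{137} + 21983 = \frac{3031540}{137}$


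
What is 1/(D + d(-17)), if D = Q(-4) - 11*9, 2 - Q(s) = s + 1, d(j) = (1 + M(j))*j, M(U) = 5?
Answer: -1/196 ≈ -0.0051020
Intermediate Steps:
d(j) = 6*j (d(j) = (1 + 5)*j = 6*j)
Q(s) = 1 - s (Q(s) = 2 - (s + 1) = 2 - (1 + s) = 2 + (-1 - s) = 1 - s)
D = -94 (D = (1 - 1*(-4)) - 11*9 = (1 + 4) - 99 = 5 - 99 = -94)
1/(D + d(-17)) = 1/(-94 + 6*(-17)) = 1/(-94 - 102) = 1/(-196) = -1/196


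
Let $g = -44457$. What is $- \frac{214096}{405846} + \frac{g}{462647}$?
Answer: $- \frac{58546783867}{93881717181} \approx -0.62362$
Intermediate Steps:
$- \frac{214096}{405846} + \frac{g}{462647} = - \frac{214096}{405846} - \frac{44457}{462647} = \left(-214096\right) \frac{1}{405846} - \frac{44457}{462647} = - \frac{107048}{202923} - \frac{44457}{462647} = - \frac{58546783867}{93881717181}$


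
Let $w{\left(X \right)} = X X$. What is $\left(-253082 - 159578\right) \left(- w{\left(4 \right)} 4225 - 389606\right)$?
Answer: $188670627960$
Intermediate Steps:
$w{\left(X \right)} = X^{2}$
$\left(-253082 - 159578\right) \left(- w{\left(4 \right)} 4225 - 389606\right) = \left(-253082 - 159578\right) \left(- 4^{2} \cdot 4225 - 389606\right) = - 412660 \left(\left(-1\right) 16 \cdot 4225 - 389606\right) = - 412660 \left(\left(-16\right) 4225 - 389606\right) = - 412660 \left(-67600 - 389606\right) = \left(-412660\right) \left(-457206\right) = 188670627960$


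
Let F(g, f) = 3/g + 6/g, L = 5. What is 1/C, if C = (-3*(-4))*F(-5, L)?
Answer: -5/108 ≈ -0.046296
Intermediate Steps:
F(g, f) = 9/g
C = -108/5 (C = (-3*(-4))*(9/(-5)) = 12*(9*(-⅕)) = 12*(-9/5) = -108/5 ≈ -21.600)
1/C = 1/(-108/5) = -5/108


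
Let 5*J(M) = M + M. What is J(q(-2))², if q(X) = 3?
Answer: 36/25 ≈ 1.4400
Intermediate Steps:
J(M) = 2*M/5 (J(M) = (M + M)/5 = (2*M)/5 = 2*M/5)
J(q(-2))² = ((⅖)*3)² = (6/5)² = 36/25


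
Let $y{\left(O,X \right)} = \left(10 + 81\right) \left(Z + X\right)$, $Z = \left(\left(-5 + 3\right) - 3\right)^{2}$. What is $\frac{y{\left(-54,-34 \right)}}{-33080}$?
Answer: $\frac{819}{33080} \approx 0.024758$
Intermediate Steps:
$Z = 25$ ($Z = \left(-2 - 3\right)^{2} = \left(-5\right)^{2} = 25$)
$y{\left(O,X \right)} = 2275 + 91 X$ ($y{\left(O,X \right)} = \left(10 + 81\right) \left(25 + X\right) = 91 \left(25 + X\right) = 2275 + 91 X$)
$\frac{y{\left(-54,-34 \right)}}{-33080} = \frac{2275 + 91 \left(-34\right)}{-33080} = \left(2275 - 3094\right) \left(- \frac{1}{33080}\right) = \left(-819\right) \left(- \frac{1}{33080}\right) = \frac{819}{33080}$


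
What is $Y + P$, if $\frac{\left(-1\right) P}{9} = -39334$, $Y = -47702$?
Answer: $306304$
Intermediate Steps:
$P = 354006$ ($P = \left(-9\right) \left(-39334\right) = 354006$)
$Y + P = -47702 + 354006 = 306304$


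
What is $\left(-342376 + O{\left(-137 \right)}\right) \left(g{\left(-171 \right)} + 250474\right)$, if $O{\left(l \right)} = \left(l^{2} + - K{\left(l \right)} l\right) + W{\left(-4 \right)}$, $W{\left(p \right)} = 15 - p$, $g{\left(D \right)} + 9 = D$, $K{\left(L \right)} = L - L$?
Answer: $-80992134872$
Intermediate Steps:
$K{\left(L \right)} = 0$
$g{\left(D \right)} = -9 + D$
$O{\left(l \right)} = 19 + l^{2}$ ($O{\left(l \right)} = \left(l^{2} + \left(-1\right) 0 l\right) + \left(15 - -4\right) = \left(l^{2} + 0 l\right) + \left(15 + 4\right) = \left(l^{2} + 0\right) + 19 = l^{2} + 19 = 19 + l^{2}$)
$\left(-342376 + O{\left(-137 \right)}\right) \left(g{\left(-171 \right)} + 250474\right) = \left(-342376 + \left(19 + \left(-137\right)^{2}\right)\right) \left(\left(-9 - 171\right) + 250474\right) = \left(-342376 + \left(19 + 18769\right)\right) \left(-180 + 250474\right) = \left(-342376 + 18788\right) 250294 = \left(-323588\right) 250294 = -80992134872$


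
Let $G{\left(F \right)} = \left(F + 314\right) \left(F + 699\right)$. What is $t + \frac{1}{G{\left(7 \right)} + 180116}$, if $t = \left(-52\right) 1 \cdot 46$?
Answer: $- \frac{972926863}{406742} \approx -2392.0$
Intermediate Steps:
$G{\left(F \right)} = \left(314 + F\right) \left(699 + F\right)$
$t = -2392$ ($t = \left(-52\right) 46 = -2392$)
$t + \frac{1}{G{\left(7 \right)} + 180116} = -2392 + \frac{1}{\left(219486 + 7^{2} + 1013 \cdot 7\right) + 180116} = -2392 + \frac{1}{\left(219486 + 49 + 7091\right) + 180116} = -2392 + \frac{1}{226626 + 180116} = -2392 + \frac{1}{406742} = - \frac{972926863}{406742}$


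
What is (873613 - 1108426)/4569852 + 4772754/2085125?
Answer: 1015293569323/453748221500 ≈ 2.2376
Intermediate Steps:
(873613 - 1108426)/4569852 + 4772754/2085125 = -234813*1/4569852 + 4772754*(1/2085125) = -78271/1523284 + 681822/297875 = 1015293569323/453748221500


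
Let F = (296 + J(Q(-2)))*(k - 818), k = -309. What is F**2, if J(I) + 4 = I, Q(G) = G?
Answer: 106817848900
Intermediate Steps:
J(I) = -4 + I
F = -326830 (F = (296 + (-4 - 2))*(-309 - 818) = (296 - 6)*(-1127) = 290*(-1127) = -326830)
F**2 = (-326830)**2 = 106817848900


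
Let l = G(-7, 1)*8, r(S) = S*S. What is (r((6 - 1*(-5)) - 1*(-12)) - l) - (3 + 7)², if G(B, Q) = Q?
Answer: 421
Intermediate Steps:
r(S) = S²
l = 8 (l = 1*8 = 8)
(r((6 - 1*(-5)) - 1*(-12)) - l) - (3 + 7)² = (((6 - 1*(-5)) - 1*(-12))² - 1*8) - (3 + 7)² = (((6 + 5) + 12)² - 8) - 1*10² = ((11 + 12)² - 8) - 1*100 = (23² - 8) - 100 = (529 - 8) - 100 = 521 - 100 = 421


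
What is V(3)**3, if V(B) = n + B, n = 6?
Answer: 729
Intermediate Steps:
V(B) = 6 + B
V(3)**3 = (6 + 3)**3 = 9**3 = 729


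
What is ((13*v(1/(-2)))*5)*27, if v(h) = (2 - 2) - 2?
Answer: -3510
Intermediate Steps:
v(h) = -2 (v(h) = 0 - 2 = -2)
((13*v(1/(-2)))*5)*27 = ((13*(-2))*5)*27 = -26*5*27 = -130*27 = -3510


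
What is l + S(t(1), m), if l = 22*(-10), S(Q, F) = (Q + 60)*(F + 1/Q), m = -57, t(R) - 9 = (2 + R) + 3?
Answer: -4490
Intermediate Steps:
t(R) = 14 + R (t(R) = 9 + ((2 + R) + 3) = 9 + (5 + R) = 14 + R)
S(Q, F) = (60 + Q)*(F + 1/Q)
l = -220
l + S(t(1), m) = -220 + (1 + 60*(-57) + 60/(14 + 1) - 57*(14 + 1)) = -220 + (1 - 3420 + 60/15 - 57*15) = -220 + (1 - 3420 + 60*(1/15) - 855) = -220 + (1 - 3420 + 4 - 855) = -220 - 4270 = -4490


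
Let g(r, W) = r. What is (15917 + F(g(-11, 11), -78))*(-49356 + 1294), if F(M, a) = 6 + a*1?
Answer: -761542390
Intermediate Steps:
F(M, a) = 6 + a
(15917 + F(g(-11, 11), -78))*(-49356 + 1294) = (15917 + (6 - 78))*(-49356 + 1294) = (15917 - 72)*(-48062) = 15845*(-48062) = -761542390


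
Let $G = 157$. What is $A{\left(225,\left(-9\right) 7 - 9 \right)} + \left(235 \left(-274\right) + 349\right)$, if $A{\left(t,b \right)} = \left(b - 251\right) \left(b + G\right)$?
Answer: $-91496$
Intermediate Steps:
$A{\left(t,b \right)} = \left(-251 + b\right) \left(157 + b\right)$ ($A{\left(t,b \right)} = \left(b - 251\right) \left(b + 157\right) = \left(-251 + b\right) \left(157 + b\right)$)
$A{\left(225,\left(-9\right) 7 - 9 \right)} + \left(235 \left(-274\right) + 349\right) = \left(-39407 + \left(\left(-9\right) 7 - 9\right)^{2} - 94 \left(\left(-9\right) 7 - 9\right)\right) + \left(235 \left(-274\right) + 349\right) = \left(-39407 + \left(-63 - 9\right)^{2} - 94 \left(-63 - 9\right)\right) + \left(-64390 + 349\right) = \left(-39407 + \left(-72\right)^{2} - -6768\right) - 64041 = \left(-39407 + 5184 + 6768\right) - 64041 = -27455 - 64041 = -91496$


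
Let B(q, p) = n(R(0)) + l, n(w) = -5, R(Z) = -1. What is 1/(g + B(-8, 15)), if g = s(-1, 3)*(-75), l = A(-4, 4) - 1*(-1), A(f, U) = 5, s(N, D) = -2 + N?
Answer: 1/226 ≈ 0.0044248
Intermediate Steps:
l = 6 (l = 5 - 1*(-1) = 5 + 1 = 6)
B(q, p) = 1 (B(q, p) = -5 + 6 = 1)
g = 225 (g = (-2 - 1)*(-75) = -3*(-75) = 225)
1/(g + B(-8, 15)) = 1/(225 + 1) = 1/226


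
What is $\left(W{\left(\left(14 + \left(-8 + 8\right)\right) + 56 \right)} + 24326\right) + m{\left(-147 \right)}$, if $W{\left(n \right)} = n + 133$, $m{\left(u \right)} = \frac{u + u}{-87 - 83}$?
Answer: $\frac{2085112}{85} \approx 24531.0$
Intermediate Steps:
$m{\left(u \right)} = - \frac{u}{85}$ ($m{\left(u \right)} = \frac{2 u}{-170} = 2 u \left(- \frac{1}{170}\right) = - \frac{u}{85}$)
$W{\left(n \right)} = 133 + n$
$\left(W{\left(\left(14 + \left(-8 + 8\right)\right) + 56 \right)} + 24326\right) + m{\left(-147 \right)} = \left(\left(133 + \left(\left(14 + \left(-8 + 8\right)\right) + 56\right)\right) + 24326\right) - - \frac{147}{85} = \left(\left(133 + \left(\left(14 + 0\right) + 56\right)\right) + 24326\right) + \frac{147}{85} = \left(\left(133 + \left(14 + 56\right)\right) + 24326\right) + \frac{147}{85} = \left(\left(133 + 70\right) + 24326\right) + \frac{147}{85} = \left(203 + 24326\right) + \frac{147}{85} = 24529 + \frac{147}{85} = \frac{2085112}{85}$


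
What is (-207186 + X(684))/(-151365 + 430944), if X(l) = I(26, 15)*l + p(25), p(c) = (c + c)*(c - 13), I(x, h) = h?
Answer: -65442/93193 ≈ -0.70222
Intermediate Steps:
p(c) = 2*c*(-13 + c) (p(c) = (2*c)*(-13 + c) = 2*c*(-13 + c))
X(l) = 600 + 15*l (X(l) = 15*l + 2*25*(-13 + 25) = 15*l + 2*25*12 = 15*l + 600 = 600 + 15*l)
(-207186 + X(684))/(-151365 + 430944) = (-207186 + (600 + 15*684))/(-151365 + 430944) = (-207186 + (600 + 10260))/279579 = (-207186 + 10860)*(1/279579) = -196326*1/279579 = -65442/93193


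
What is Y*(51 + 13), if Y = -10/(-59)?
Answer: 640/59 ≈ 10.847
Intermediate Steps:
Y = 10/59 (Y = -10*(-1/59) = 10/59 ≈ 0.16949)
Y*(51 + 13) = 10*(51 + 13)/59 = (10/59)*64 = 640/59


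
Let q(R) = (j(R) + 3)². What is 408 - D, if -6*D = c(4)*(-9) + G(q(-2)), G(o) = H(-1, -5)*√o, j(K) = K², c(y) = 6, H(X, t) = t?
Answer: 2359/6 ≈ 393.17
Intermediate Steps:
q(R) = (3 + R²)² (q(R) = (R² + 3)² = (3 + R²)²)
G(o) = -5*√o
D = 89/6 (D = -(6*(-9) - 5*√((3 + (-2)²)²))/6 = -(-54 - 5*√((3 + 4)²))/6 = -(-54 - 5*√(7²))/6 = -(-54 - 5*√49)/6 = -(-54 - 5*7)/6 = -(-54 - 35)/6 = -⅙*(-89) = 89/6 ≈ 14.833)
408 - D = 408 - 1*89/6 = 408 - 89/6 = 2359/6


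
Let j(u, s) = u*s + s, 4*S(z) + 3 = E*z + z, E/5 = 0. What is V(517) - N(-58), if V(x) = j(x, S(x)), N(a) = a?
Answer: 66621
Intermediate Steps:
E = 0 (E = 5*0 = 0)
S(z) = -¾ + z/4 (S(z) = -¾ + (0*z + z)/4 = -¾ + (0 + z)/4 = -¾ + z/4)
j(u, s) = s + s*u (j(u, s) = s*u + s = s + s*u)
V(x) = (1 + x)*(-¾ + x/4) (V(x) = (-¾ + x/4)*(1 + x) = (1 + x)*(-¾ + x/4))
V(517) - N(-58) = (1 + 517)*(-3 + 517)/4 - 1*(-58) = (¼)*518*514 + 58 = 66563 + 58 = 66621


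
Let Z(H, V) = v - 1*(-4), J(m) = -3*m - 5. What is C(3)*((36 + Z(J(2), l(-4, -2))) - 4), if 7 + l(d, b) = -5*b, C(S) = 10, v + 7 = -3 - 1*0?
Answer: 260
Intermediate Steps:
v = -10 (v = -7 + (-3 - 1*0) = -7 + (-3 + 0) = -7 - 3 = -10)
l(d, b) = -7 - 5*b
J(m) = -5 - 3*m
Z(H, V) = -6 (Z(H, V) = -10 - 1*(-4) = -10 + 4 = -6)
C(3)*((36 + Z(J(2), l(-4, -2))) - 4) = 10*((36 - 6) - 4) = 10*(30 - 4) = 10*26 = 260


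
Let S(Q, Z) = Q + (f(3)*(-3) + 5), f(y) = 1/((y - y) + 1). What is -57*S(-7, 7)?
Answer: 285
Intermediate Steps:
f(y) = 1 (f(y) = 1/(0 + 1) = 1/1 = 1)
S(Q, Z) = 2 + Q (S(Q, Z) = Q + (1*(-3) + 5) = Q + (-3 + 5) = Q + 2 = 2 + Q)
-57*S(-7, 7) = -57*(2 - 7) = -57*(-5) = 285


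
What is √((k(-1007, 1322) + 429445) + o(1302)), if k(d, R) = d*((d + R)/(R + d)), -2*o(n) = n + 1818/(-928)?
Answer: √23025260210/232 ≈ 654.05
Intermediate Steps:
o(n) = 909/928 - n/2 (o(n) = -(n + 1818/(-928))/2 = -(n + 1818*(-1/928))/2 = -(n - 909/464)/2 = -(-909/464 + n)/2 = 909/928 - n/2)
k(d, R) = d (k(d, R) = d*((R + d)/(R + d)) = d*1 = d)
√((k(-1007, 1322) + 429445) + o(1302)) = √((-1007 + 429445) + (909/928 - ½*1302)) = √(428438 + (909/928 - 651)) = √(428438 - 603219/928) = √(396987245/928) = √23025260210/232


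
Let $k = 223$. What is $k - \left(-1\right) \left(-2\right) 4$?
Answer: $215$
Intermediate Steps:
$k - \left(-1\right) \left(-2\right) 4 = 223 - \left(-1\right) \left(-2\right) 4 = 223 - 2 \cdot 4 = 223 - 8 = 215$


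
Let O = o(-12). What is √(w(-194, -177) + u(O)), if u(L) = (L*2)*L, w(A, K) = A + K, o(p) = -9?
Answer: I*√209 ≈ 14.457*I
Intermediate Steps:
O = -9
u(L) = 2*L² (u(L) = (2*L)*L = 2*L²)
√(w(-194, -177) + u(O)) = √((-194 - 177) + 2*(-9)²) = √(-371 + 2*81) = √(-371 + 162) = √(-209) = I*√209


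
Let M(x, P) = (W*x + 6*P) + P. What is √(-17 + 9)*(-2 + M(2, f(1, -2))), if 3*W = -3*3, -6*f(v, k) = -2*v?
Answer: -34*I*√2/3 ≈ -16.028*I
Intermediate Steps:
f(v, k) = v/3 (f(v, k) = -(-1)*v/3 = v/3)
W = -3 (W = (-3*3)/3 = (⅓)*(-9) = -3)
M(x, P) = -3*x + 7*P (M(x, P) = (-3*x + 6*P) + P = -3*x + 7*P)
√(-17 + 9)*(-2 + M(2, f(1, -2))) = √(-17 + 9)*(-2 + (-3*2 + 7*((⅓)*1))) = √(-8)*(-2 + (-6 + 7*(⅓))) = (2*I*√2)*(-2 + (-6 + 7/3)) = (2*I*√2)*(-2 - 11/3) = (2*I*√2)*(-17/3) = -34*I*√2/3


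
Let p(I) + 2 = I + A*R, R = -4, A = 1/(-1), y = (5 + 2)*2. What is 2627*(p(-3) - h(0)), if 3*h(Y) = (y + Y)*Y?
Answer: -2627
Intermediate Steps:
y = 14 (y = 7*2 = 14)
A = -1
p(I) = 2 + I (p(I) = -2 + (I - 1*(-4)) = -2 + (I + 4) = -2 + (4 + I) = 2 + I)
h(Y) = Y*(14 + Y)/3 (h(Y) = ((14 + Y)*Y)/3 = (Y*(14 + Y))/3 = Y*(14 + Y)/3)
2627*(p(-3) - h(0)) = 2627*((2 - 3) - 0*(14 + 0)/3) = 2627*(-1 - 0*14/3) = 2627*(-1 - 1*0) = 2627*(-1 + 0) = 2627*(-1) = -2627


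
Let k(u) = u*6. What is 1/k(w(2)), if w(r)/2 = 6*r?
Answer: 1/144 ≈ 0.0069444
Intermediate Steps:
w(r) = 12*r (w(r) = 2*(6*r) = 12*r)
k(u) = 6*u
1/k(w(2)) = 1/(6*(12*2)) = 1/(6*24) = 1/144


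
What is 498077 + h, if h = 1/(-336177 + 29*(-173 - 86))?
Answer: 171183087975/343688 ≈ 4.9808e+5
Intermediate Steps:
h = -1/343688 (h = 1/(-336177 + 29*(-259)) = 1/(-336177 - 7511) = 1/(-343688) = -1/343688 ≈ -2.9096e-6)
498077 + h = 498077 - 1/343688 = 171183087975/343688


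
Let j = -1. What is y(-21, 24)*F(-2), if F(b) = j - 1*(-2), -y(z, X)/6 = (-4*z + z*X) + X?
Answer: 2376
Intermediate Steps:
y(z, X) = -6*X + 24*z - 6*X*z (y(z, X) = -6*((-4*z + z*X) + X) = -6*((-4*z + X*z) + X) = -6*(X - 4*z + X*z) = -6*X + 24*z - 6*X*z)
F(b) = 1 (F(b) = -1 - 1*(-2) = -1 + 2 = 1)
y(-21, 24)*F(-2) = (-6*24 + 24*(-21) - 6*24*(-21))*1 = (-144 - 504 + 3024)*1 = 2376*1 = 2376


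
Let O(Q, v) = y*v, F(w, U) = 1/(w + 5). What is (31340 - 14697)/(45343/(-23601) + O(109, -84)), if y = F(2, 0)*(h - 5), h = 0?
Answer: 392791443/1370717 ≈ 286.56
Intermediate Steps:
F(w, U) = 1/(5 + w)
y = -5/7 (y = (0 - 5)/(5 + 2) = -5/7 ≈ -0.71429)
O(Q, v) = -5*v/7
(31340 - 14697)/(45343/(-23601) + O(109, -84)) = (31340 - 14697)/(45343/(-23601) - 5/7*(-84)) = 16643/(45343*(-1/23601) + 60) = 16643/(-45343/23601 + 60) = 16643/(1370717/23601) = 16643*(23601/1370717) = 392791443/1370717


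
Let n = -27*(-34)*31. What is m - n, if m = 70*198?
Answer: -14598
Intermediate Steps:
m = 13860
n = 28458 (n = 918*31 = 28458)
m - n = 13860 - 1*28458 = 13860 - 28458 = -14598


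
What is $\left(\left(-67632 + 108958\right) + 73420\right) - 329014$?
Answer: $-214268$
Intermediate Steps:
$\left(\left(-67632 + 108958\right) + 73420\right) - 329014 = \left(41326 + 73420\right) - 329014 = 114746 - 329014 = -214268$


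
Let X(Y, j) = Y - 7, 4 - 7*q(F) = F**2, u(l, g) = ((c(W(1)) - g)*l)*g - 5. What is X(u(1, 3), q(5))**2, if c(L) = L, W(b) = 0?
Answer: 441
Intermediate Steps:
u(l, g) = -5 - l*g**2 (u(l, g) = ((0 - g)*l)*g - 5 = ((-g)*l)*g - 5 = (-g*l)*g - 5 = -l*g**2 - 5 = -5 - l*g**2)
q(F) = 4/7 - F**2/7
X(Y, j) = -7 + Y
X(u(1, 3), q(5))**2 = (-7 + (-5 - 1*1*3**2))**2 = (-7 + (-5 - 1*1*9))**2 = (-7 + (-5 - 9))**2 = (-7 - 14)**2 = (-21)**2 = 441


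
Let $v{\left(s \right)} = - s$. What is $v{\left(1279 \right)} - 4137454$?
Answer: $-4138733$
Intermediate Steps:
$v{\left(1279 \right)} - 4137454 = \left(-1\right) 1279 - 4137454 = -1279 - 4137454 = -4138733$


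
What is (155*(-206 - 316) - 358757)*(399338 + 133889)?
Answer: -234442315409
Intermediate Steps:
(155*(-206 - 316) - 358757)*(399338 + 133889) = (155*(-522) - 358757)*533227 = (-80910 - 358757)*533227 = -439667*533227 = -234442315409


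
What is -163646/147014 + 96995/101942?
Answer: -173055543/1070492942 ≈ -0.16166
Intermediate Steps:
-163646/147014 + 96995/101942 = -163646*1/147014 + 96995*(1/101942) = -11689/10501 + 96995/101942 = -173055543/1070492942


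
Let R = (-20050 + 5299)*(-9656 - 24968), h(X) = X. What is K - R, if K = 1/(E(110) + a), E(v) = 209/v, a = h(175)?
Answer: -903496625846/1769 ≈ -5.1074e+8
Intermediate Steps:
a = 175
R = 510738624 (R = -14751*(-34624) = 510738624)
K = 10/1769 (K = 1/(209/110 + 175) = 1/(209*(1/110) + 175) = 1/(19/10 + 175) = 1/(1769/10) = 10/1769 ≈ 0.0056529)
K - R = 10/1769 - 1*510738624 = 10/1769 - 510738624 = -903496625846/1769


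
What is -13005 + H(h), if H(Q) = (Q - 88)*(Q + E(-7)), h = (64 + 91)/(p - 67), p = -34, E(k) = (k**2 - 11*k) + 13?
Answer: -258217017/10201 ≈ -25313.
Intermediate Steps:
E(k) = 13 + k**2 - 11*k
h = -155/101 (h = (64 + 91)/(-34 - 67) = 155/(-101) = 155*(-1/101) = -155/101 ≈ -1.5347)
H(Q) = (-88 + Q)*(139 + Q) (H(Q) = (Q - 88)*(Q + (13 + (-7)**2 - 11*(-7))) = (-88 + Q)*(Q + (13 + 49 + 77)) = (-88 + Q)*(Q + 139) = (-88 + Q)*(139 + Q))
-13005 + H(h) = -13005 + (-12232 + (-155/101)**2 + 51*(-155/101)) = -13005 + (-12232 + 24025/10201 - 7905/101) = -13005 - 125553012/10201 = -258217017/10201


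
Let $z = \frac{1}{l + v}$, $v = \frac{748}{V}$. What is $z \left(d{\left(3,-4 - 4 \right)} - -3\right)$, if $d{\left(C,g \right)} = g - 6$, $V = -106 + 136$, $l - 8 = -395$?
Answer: $\frac{165}{5431} \approx 0.030381$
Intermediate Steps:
$l = -387$ ($l = 8 - 395 = -387$)
$V = 30$
$v = \frac{374}{15}$ ($v = \frac{748}{30} = 748 \cdot \frac{1}{30} = \frac{374}{15} \approx 24.933$)
$d{\left(C,g \right)} = -6 + g$ ($d{\left(C,g \right)} = g - 6 = -6 + g$)
$z = - \frac{15}{5431}$ ($z = \frac{1}{-387 + \frac{374}{15}} = \frac{1}{- \frac{5431}{15}} = - \frac{15}{5431} \approx -0.0027619$)
$z \left(d{\left(3,-4 - 4 \right)} - -3\right) = - \frac{15 \left(\left(-6 - 8\right) - -3\right)}{5431} = - \frac{15 \left(\left(-6 - 8\right) + 3\right)}{5431} = - \frac{15 \left(-14 + 3\right)}{5431} = \left(- \frac{15}{5431}\right) \left(-11\right) = \frac{165}{5431}$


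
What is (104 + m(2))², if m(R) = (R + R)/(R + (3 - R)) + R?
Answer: 103684/9 ≈ 11520.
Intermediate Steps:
m(R) = 5*R/3 (m(R) = (2*R)/3 + R = (2*R)*(⅓) + R = 2*R/3 + R = 5*R/3)
(104 + m(2))² = (104 + (5/3)*2)² = (104 + 10/3)² = (322/3)² = 103684/9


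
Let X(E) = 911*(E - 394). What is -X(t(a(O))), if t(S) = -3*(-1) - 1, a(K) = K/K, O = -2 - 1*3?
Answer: 357112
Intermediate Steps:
O = -5 (O = -2 - 3 = -5)
a(K) = 1
t(S) = 2 (t(S) = 3 - 1 = 2)
X(E) = -358934 + 911*E (X(E) = 911*(-394 + E) = -358934 + 911*E)
-X(t(a(O))) = -(-358934 + 911*2) = -(-358934 + 1822) = -1*(-357112) = 357112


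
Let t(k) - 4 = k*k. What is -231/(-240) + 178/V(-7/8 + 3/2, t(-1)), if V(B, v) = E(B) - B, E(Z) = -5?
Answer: -22091/720 ≈ -30.682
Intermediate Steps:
t(k) = 4 + k² (t(k) = 4 + k*k = 4 + k²)
V(B, v) = -5 - B
-231/(-240) + 178/V(-7/8 + 3/2, t(-1)) = -231/(-240) + 178/(-5 - (-7/8 + 3/2)) = -231*(-1/240) + 178/(-5 - (-7*⅛ + 3*(½))) = 77/80 + 178/(-5 - (-7/8 + 3/2)) = 77/80 + 178/(-5 - 1*5/8) = 77/80 + 178/(-5 - 5/8) = 77/80 + 178/(-45/8) = 77/80 + 178*(-8/45) = 77/80 - 1424/45 = -22091/720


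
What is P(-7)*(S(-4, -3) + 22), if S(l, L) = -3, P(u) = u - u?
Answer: 0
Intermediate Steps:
P(u) = 0
P(-7)*(S(-4, -3) + 22) = 0*(-3 + 22) = 0*19 = 0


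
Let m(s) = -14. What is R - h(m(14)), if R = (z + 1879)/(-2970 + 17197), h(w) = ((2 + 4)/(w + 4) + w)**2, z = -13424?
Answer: -76104308/355675 ≈ -213.97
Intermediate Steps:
h(w) = (w + 6/(4 + w))**2 (h(w) = (6/(4 + w) + w)**2 = (w + 6/(4 + w))**2)
R = -11545/14227 (R = (-13424 + 1879)/(-2970 + 17197) = -11545/14227 ≈ -0.81149)
R - h(m(14)) = -11545/14227 - (6 + (-14)**2 + 4*(-14))**2/(4 - 14)**2 = -11545/14227 - (6 + 196 - 56)**2/(-10)**2 = -11545/14227 - 146**2/100 = -11545/14227 - 21316/100 = -11545/14227 - 1*5329/25 = -11545/14227 - 5329/25 = -76104308/355675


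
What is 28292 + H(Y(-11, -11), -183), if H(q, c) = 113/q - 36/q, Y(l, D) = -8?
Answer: 226259/8 ≈ 28282.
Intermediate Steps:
H(q, c) = 77/q
28292 + H(Y(-11, -11), -183) = 28292 + 77/(-8) = 28292 + 77*(-⅛) = 28292 - 77/8 = 226259/8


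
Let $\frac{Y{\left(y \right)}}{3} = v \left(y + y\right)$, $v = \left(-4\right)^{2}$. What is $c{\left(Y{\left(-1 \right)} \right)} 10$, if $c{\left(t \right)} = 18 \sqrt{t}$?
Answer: $720 i \sqrt{6} \approx 1763.6 i$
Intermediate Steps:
$v = 16$
$Y{\left(y \right)} = 96 y$ ($Y{\left(y \right)} = 3 \cdot 16 \left(y + y\right) = 3 \cdot 16 \cdot 2 y = 3 \cdot 32 y = 96 y$)
$c{\left(Y{\left(-1 \right)} \right)} 10 = 18 \sqrt{96 \left(-1\right)} 10 = 18 \sqrt{-96} \cdot 10 = 18 \cdot 4 i \sqrt{6} \cdot 10 = 72 i \sqrt{6} \cdot 10 = 720 i \sqrt{6}$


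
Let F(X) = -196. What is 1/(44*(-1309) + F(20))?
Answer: -1/57792 ≈ -1.7303e-5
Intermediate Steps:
1/(44*(-1309) + F(20)) = 1/(44*(-1309) - 196) = 1/(-57596 - 196) = 1/(-57792) = -1/57792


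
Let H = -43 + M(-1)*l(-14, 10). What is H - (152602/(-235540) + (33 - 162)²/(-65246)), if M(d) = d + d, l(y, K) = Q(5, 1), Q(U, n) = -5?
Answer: -61658640311/1921005355 ≈ -32.097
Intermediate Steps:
l(y, K) = -5
M(d) = 2*d
H = -33 (H = -43 + (2*(-1))*(-5) = -43 - 2*(-5) = -43 + 10 = -33)
H - (152602/(-235540) + (33 - 162)²/(-65246)) = -33 - (152602/(-235540) + (33 - 162)²/(-65246)) = -33 - (152602*(-1/235540) + (-129)²*(-1/65246)) = -33 - (-76301/117770 + 16641*(-1/65246)) = -33 - (-76301/117770 - 16641/65246) = -33 - 1*(-1734536404/1921005355) = -33 + 1734536404/1921005355 = -61658640311/1921005355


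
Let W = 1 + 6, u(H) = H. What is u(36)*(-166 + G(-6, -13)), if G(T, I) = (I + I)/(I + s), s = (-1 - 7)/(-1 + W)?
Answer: -254160/43 ≈ -5910.7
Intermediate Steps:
W = 7
s = -4/3 (s = (-1 - 7)/(-1 + 7) = -8/6 = -8*1/6 = -4/3 ≈ -1.3333)
G(T, I) = 2*I/(-4/3 + I) (G(T, I) = (I + I)/(I - 4/3) = (2*I)/(-4/3 + I) = 2*I/(-4/3 + I))
u(36)*(-166 + G(-6, -13)) = 36*(-166 + 6*(-13)/(-4 + 3*(-13))) = 36*(-166 + 6*(-13)/(-4 - 39)) = 36*(-166 + 6*(-13)/(-43)) = 36*(-166 + 6*(-13)*(-1/43)) = 36*(-166 + 78/43) = 36*(-7060/43) = -254160/43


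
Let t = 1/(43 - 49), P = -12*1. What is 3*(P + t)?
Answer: -73/2 ≈ -36.500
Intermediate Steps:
P = -12
t = -⅙ (t = 1/(-6) = -⅙ ≈ -0.16667)
3*(P + t) = 3*(-12 - ⅙) = 3*(-73/6) = -73/2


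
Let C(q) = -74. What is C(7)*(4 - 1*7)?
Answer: 222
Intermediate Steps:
C(7)*(4 - 1*7) = -74*(4 - 1*7) = -74*(4 - 7) = -74*(-3) = 222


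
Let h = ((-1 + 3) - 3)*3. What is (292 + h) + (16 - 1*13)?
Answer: 292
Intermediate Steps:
h = -3 (h = (2 - 3)*3 = -1*3 = -3)
(292 + h) + (16 - 1*13) = (292 - 3) + (16 - 1*13) = 289 + (16 - 13) = 289 + 3 = 292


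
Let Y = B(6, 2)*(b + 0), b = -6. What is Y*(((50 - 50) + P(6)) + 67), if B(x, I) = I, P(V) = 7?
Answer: -888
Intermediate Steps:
Y = -12 (Y = 2*(-6 + 0) = 2*(-6) = -12)
Y*(((50 - 50) + P(6)) + 67) = -12*(((50 - 50) + 7) + 67) = -12*((0 + 7) + 67) = -12*(7 + 67) = -12*74 = -888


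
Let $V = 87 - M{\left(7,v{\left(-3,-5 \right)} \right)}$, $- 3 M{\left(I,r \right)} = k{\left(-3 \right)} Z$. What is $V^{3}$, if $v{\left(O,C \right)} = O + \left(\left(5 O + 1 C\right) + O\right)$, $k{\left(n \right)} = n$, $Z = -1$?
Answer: $681472$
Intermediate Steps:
$v{\left(O,C \right)} = C + 7 O$ ($v{\left(O,C \right)} = O + \left(\left(5 O + C\right) + O\right) = O + \left(\left(C + 5 O\right) + O\right) = O + \left(C + 6 O\right) = C + 7 O$)
$M{\left(I,r \right)} = -1$ ($M{\left(I,r \right)} = - \frac{\left(-3\right) \left(-1\right)}{3} = \left(- \frac{1}{3}\right) 3 = -1$)
$V = 88$ ($V = 87 - -1 = 87 + 1 = 88$)
$V^{3} = 88^{3} = 681472$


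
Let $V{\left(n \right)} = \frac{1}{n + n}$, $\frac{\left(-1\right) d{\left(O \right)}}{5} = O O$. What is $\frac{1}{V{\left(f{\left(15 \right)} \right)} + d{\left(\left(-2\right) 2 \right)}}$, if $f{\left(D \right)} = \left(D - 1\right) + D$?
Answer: $- \frac{58}{4639} \approx -0.012503$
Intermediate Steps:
$f{\left(D \right)} = -1 + 2 D$ ($f{\left(D \right)} = \left(-1 + D\right) + D = -1 + 2 D$)
$d{\left(O \right)} = - 5 O^{2}$ ($d{\left(O \right)} = - 5 O O = - 5 O^{2}$)
$V{\left(n \right)} = \frac{1}{2 n}$
$\frac{1}{V{\left(f{\left(15 \right)} \right)} + d{\left(\left(-2\right) 2 \right)}} = \frac{1}{\frac{1}{2 \left(-1 + 2 \cdot 15\right)} - 5 \left(\left(-2\right) 2\right)^{2}} = \frac{1}{\frac{1}{2 \left(-1 + 30\right)} - 5 \left(-4\right)^{2}} = \frac{1}{\frac{1}{2 \cdot 29} - 80} = \frac{1}{\frac{1}{2} \cdot \frac{1}{29} - 80} = \frac{1}{\frac{1}{58} - 80} = \frac{1}{- \frac{4639}{58}} = - \frac{58}{4639}$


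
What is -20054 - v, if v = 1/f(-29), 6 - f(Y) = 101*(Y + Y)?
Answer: -117596657/5864 ≈ -20054.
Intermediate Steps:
f(Y) = 6 - 202*Y (f(Y) = 6 - 101*(Y + Y) = 6 - 101*2*Y = 6 - 202*Y)
v = 1/5864 (v = 1/(6 - 202*(-29)) = 1/(6 + 5858) = 1/5864 ≈ 0.00017053)
-20054 - v = -20054 - 1*1/5864 = -20054 - 1/5864 = -117596657/5864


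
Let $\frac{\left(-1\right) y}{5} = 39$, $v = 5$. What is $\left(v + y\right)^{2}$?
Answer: $36100$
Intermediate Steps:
$y = -195$ ($y = \left(-5\right) 39 = -195$)
$\left(v + y\right)^{2} = \left(5 - 195\right)^{2} = \left(-190\right)^{2} = 36100$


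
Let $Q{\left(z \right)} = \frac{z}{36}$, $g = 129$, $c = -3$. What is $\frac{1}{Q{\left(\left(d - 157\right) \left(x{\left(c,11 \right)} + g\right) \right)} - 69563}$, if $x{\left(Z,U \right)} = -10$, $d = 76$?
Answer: $- \frac{4}{279323} \approx -1.432 \cdot 10^{-5}$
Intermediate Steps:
$Q{\left(z \right)} = \frac{z}{36}$ ($Q{\left(z \right)} = z \frac{1}{36} = \frac{z}{36}$)
$\frac{1}{Q{\left(\left(d - 157\right) \left(x{\left(c,11 \right)} + g\right) \right)} - 69563} = \frac{1}{\frac{\left(76 - 157\right) \left(-10 + 129\right)}{36} - 69563} = \frac{1}{\frac{\left(-81\right) 119}{36} - 69563} = \frac{1}{\frac{1}{36} \left(-9639\right) - 69563} = \frac{1}{- \frac{1071}{4} - 69563} = \frac{1}{- \frac{279323}{4}} = - \frac{4}{279323}$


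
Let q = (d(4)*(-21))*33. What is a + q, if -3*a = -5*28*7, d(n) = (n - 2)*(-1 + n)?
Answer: -11494/3 ≈ -3831.3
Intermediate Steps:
d(n) = (-1 + n)*(-2 + n) (d(n) = (-2 + n)*(-1 + n) = (-1 + n)*(-2 + n))
q = -4158 (q = ((2 + 4**2 - 3*4)*(-21))*33 = ((2 + 16 - 12)*(-21))*33 = (6*(-21))*33 = -126*33 = -4158)
a = 980/3 (a = -(-5*28)*7/3 = -(-140)*7/3 = -1/3*(-980) = 980/3 ≈ 326.67)
a + q = 980/3 - 4158 = -11494/3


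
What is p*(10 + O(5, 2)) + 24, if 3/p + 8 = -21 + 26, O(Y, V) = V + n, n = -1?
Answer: 13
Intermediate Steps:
O(Y, V) = -1 + V (O(Y, V) = V - 1 = -1 + V)
p = -1 (p = 3/(-8 + (-21 + 26)) = 3/(-8 + 5) = 3/(-3) = 3*(-⅓) = -1)
p*(10 + O(5, 2)) + 24 = -(10 + (-1 + 2)) + 24 = -(10 + 1) + 24 = -1*11 + 24 = -11 + 24 = 13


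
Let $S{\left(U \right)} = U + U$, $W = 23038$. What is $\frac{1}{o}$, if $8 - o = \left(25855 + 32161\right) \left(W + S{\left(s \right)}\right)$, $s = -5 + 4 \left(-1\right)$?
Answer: $- \frac{1}{1335528312} \approx -7.4877 \cdot 10^{-10}$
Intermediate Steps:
$s = -9$ ($s = -5 - 4 = -9$)
$S{\left(U \right)} = 2 U$
$o = -1335528312$ ($o = 8 - \left(25855 + 32161\right) \left(23038 + 2 \left(-9\right)\right) = 8 - 58016 \left(23038 - 18\right) = 8 - 58016 \cdot 23020 = 8 - 1335528320 = -1335528312$)
$\frac{1}{o} = \frac{1}{-1335528312} = - \frac{1}{1335528312}$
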